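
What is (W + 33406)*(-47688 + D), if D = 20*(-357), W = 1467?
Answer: -1912016844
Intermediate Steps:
D = -7140
(W + 33406)*(-47688 + D) = (1467 + 33406)*(-47688 - 7140) = 34873*(-54828) = -1912016844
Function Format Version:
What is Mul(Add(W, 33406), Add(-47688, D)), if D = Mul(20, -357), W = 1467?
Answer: -1912016844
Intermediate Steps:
D = -7140
Mul(Add(W, 33406), Add(-47688, D)) = Mul(Add(1467, 33406), Add(-47688, -7140)) = Mul(34873, -54828) = -1912016844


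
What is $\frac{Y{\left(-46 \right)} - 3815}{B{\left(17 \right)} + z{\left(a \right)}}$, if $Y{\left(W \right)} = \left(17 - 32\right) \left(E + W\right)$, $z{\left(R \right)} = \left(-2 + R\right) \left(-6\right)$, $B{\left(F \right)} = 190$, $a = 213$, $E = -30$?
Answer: $\frac{2675}{1076} \approx 2.4861$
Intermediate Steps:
$z{\left(R \right)} = 12 - 6 R$
$Y{\left(W \right)} = 450 - 15 W$ ($Y{\left(W \right)} = \left(17 - 32\right) \left(-30 + W\right) = - 15 \left(-30 + W\right) = 450 - 15 W$)
$\frac{Y{\left(-46 \right)} - 3815}{B{\left(17 \right)} + z{\left(a \right)}} = \frac{\left(450 - -690\right) - 3815}{190 + \left(12 - 1278\right)} = \frac{\left(450 + 690\right) - 3815}{190 + \left(12 - 1278\right)} = \frac{1140 - 3815}{190 - 1266} = - \frac{2675}{-1076} = \left(-2675\right) \left(- \frac{1}{1076}\right) = \frac{2675}{1076}$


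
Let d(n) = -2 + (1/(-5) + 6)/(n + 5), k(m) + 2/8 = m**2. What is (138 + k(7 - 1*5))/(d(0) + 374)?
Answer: 14175/37316 ≈ 0.37986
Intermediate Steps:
k(m) = -1/4 + m**2
d(n) = -2 + 29/(5*(5 + n)) (d(n) = -2 + (-1/5 + 6)/(5 + n) = -2 + 29/(5*(5 + n)))
(138 + k(7 - 1*5))/(d(0) + 374) = (138 + (-1/4 + (7 - 1*5)**2))/((-21 - 10*0)/(5*(5 + 0)) + 374) = (138 + (-1/4 + (7 - 5)**2))/((1/5)*(-21 + 0)/5 + 374) = (138 + (-1/4 + 2**2))/((1/5)*(1/5)*(-21) + 374) = (138 + (-1/4 + 4))/(-21/25 + 374) = (138 + 15/4)/(9329/25) = (567/4)*(25/9329) = 14175/37316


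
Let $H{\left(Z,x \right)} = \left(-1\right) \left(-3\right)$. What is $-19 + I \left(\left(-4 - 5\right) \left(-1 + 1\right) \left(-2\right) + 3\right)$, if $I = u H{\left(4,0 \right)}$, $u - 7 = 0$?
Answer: $44$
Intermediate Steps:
$H{\left(Z,x \right)} = 3$
$u = 7$ ($u = 7 + 0 = 7$)
$I = 21$ ($I = 7 \cdot 3 = 21$)
$-19 + I \left(\left(-4 - 5\right) \left(-1 + 1\right) \left(-2\right) + 3\right) = -19 + 21 \left(\left(-4 - 5\right) \left(-1 + 1\right) \left(-2\right) + 3\right) = -19 + 21 \left(\left(-9\right) 0 \left(-2\right) + 3\right) = -19 + 21 \left(0 \left(-2\right) + 3\right) = -19 + 21 \left(0 + 3\right) = -19 + 21 \cdot 3 = -19 + 63 = 44$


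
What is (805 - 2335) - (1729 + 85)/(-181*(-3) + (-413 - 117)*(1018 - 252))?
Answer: -620316796/405437 ≈ -1530.0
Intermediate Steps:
(805 - 2335) - (1729 + 85)/(-181*(-3) + (-413 - 117)*(1018 - 252)) = -1530 - 1814/(543 - 530*766) = -1530 - 1814/(543 - 405980) = -1530 - 1814/(-405437) = -1530 - 1814*(-1)/405437 = -1530 - 1*(-1814/405437) = -1530 + 1814/405437 = -620316796/405437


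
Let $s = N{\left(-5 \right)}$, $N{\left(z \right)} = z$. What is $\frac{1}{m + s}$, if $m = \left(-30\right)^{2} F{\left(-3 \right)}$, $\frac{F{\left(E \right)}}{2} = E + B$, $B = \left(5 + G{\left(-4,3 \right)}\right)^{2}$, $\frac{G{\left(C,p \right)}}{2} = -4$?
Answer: $\frac{1}{10795} \approx 9.2636 \cdot 10^{-5}$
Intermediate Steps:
$G{\left(C,p \right)} = -8$ ($G{\left(C,p \right)} = 2 \left(-4\right) = -8$)
$B = 9$ ($B = \left(5 - 8\right)^{2} = \left(-3\right)^{2} = 9$)
$F{\left(E \right)} = 18 + 2 E$ ($F{\left(E \right)} = 2 \left(E + 9\right) = 2 \left(9 + E\right) = 18 + 2 E$)
$s = -5$
$m = 10800$ ($m = \left(-30\right)^{2} \left(18 + 2 \left(-3\right)\right) = 900 \left(18 - 6\right) = 900 \cdot 12 = 10800$)
$\frac{1}{m + s} = \frac{1}{10800 - 5} = \frac{1}{10795}$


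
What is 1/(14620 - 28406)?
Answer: -1/13786 ≈ -7.2537e-5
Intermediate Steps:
1/(14620 - 28406) = 1/(-13786) = -1/13786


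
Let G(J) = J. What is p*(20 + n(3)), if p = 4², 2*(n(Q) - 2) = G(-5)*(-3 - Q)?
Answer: 592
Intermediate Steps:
n(Q) = 19/2 + 5*Q/2 (n(Q) = 2 + (-5*(-3 - Q))/2 = 2 + (15 + 5*Q)/2 = 2 + (15/2 + 5*Q/2) = 19/2 + 5*Q/2)
p = 16
p*(20 + n(3)) = 16*(20 + (19/2 + (5/2)*3)) = 16*(20 + (19/2 + 15/2)) = 16*(20 + 17) = 16*37 = 592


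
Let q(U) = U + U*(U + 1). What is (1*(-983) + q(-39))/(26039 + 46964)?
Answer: 460/73003 ≈ 0.0063011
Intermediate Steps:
q(U) = U + U*(1 + U)
(1*(-983) + q(-39))/(26039 + 46964) = (1*(-983) - 39*(2 - 39))/(26039 + 46964) = (-983 - 39*(-37))/73003 = (-983 + 1443)*(1/73003) = 460*(1/73003) = 460/73003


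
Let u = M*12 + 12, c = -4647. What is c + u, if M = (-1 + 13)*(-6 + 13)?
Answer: -3627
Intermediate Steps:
M = 84 (M = 12*7 = 84)
u = 1020 (u = 84*12 + 12 = 1008 + 12 = 1020)
c + u = -4647 + 1020 = -3627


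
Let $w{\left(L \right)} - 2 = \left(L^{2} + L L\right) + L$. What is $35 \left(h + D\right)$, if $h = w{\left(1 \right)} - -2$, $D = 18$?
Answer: $875$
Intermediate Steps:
$w{\left(L \right)} = 2 + L + 2 L^{2}$ ($w{\left(L \right)} = 2 + \left(\left(L^{2} + L L\right) + L\right) = 2 + \left(\left(L^{2} + L^{2}\right) + L\right) = 2 + \left(2 L^{2} + L\right) = 2 + \left(L + 2 L^{2}\right) = 2 + L + 2 L^{2}$)
$h = 7$ ($h = \left(2 + 1 + 2 \cdot 1^{2}\right) - -2 = \left(2 + 1 + 2 \cdot 1\right) + 2 = \left(2 + 1 + 2\right) + 2 = 5 + 2 = 7$)
$35 \left(h + D\right) = 35 \left(7 + 18\right) = 35 \cdot 25 = 875$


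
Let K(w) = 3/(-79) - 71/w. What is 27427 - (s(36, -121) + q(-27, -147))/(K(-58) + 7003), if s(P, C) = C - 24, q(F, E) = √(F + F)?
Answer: 880220339677/32093181 - 4582*I*√6/10697727 ≈ 27427.0 - 0.0010492*I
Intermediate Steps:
K(w) = -3/79 - 71/w (K(w) = 3*(-1/79) - 71/w = -3/79 - 71/w)
q(F, E) = √2*√F (q(F, E) = √(2*F) = √2*√F)
s(P, C) = -24 + C
27427 - (s(36, -121) + q(-27, -147))/(K(-58) + 7003) = 27427 - ((-24 - 121) + √2*√(-27))/((-3/79 - 71/(-58)) + 7003) = 27427 - (-145 + √2*(3*I*√3))/((-3/79 - 71*(-1/58)) + 7003) = 27427 - (-145 + 3*I*√6)/((-3/79 + 71/58) + 7003) = 27427 - (-145 + 3*I*√6)/(5435/4582 + 7003) = 27427 - (-145 + 3*I*√6)/32093181/4582 = 27427 - (-145 + 3*I*√6)*4582/32093181 = 27427 - (-664390/32093181 + 4582*I*√6/10697727) = 27427 + (664390/32093181 - 4582*I*√6/10697727) = 880220339677/32093181 - 4582*I*√6/10697727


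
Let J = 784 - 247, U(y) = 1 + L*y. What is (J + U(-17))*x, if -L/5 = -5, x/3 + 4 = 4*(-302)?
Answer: -410868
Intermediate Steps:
x = -3636 (x = -12 + 3*(4*(-302)) = -12 + 3*(-1208) = -12 - 3624 = -3636)
L = 25 (L = -5*(-5) = 25)
U(y) = 1 + 25*y
J = 537
(J + U(-17))*x = (537 + (1 + 25*(-17)))*(-3636) = (537 + (1 - 425))*(-3636) = (537 - 424)*(-3636) = 113*(-3636) = -410868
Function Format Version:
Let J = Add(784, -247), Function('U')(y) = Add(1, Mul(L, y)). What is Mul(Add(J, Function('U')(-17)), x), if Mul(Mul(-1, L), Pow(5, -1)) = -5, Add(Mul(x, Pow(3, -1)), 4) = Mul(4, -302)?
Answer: -410868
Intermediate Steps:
x = -3636 (x = Add(-12, Mul(3, Mul(4, -302))) = Add(-12, Mul(3, -1208)) = Add(-12, -3624) = -3636)
L = 25 (L = Mul(-5, -5) = 25)
Function('U')(y) = Add(1, Mul(25, y))
J = 537
Mul(Add(J, Function('U')(-17)), x) = Mul(Add(537, Add(1, Mul(25, -17))), -3636) = Mul(Add(537, Add(1, -425)), -3636) = Mul(Add(537, -424), -3636) = Mul(113, -3636) = -410868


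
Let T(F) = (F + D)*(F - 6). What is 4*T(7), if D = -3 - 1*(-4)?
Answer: 32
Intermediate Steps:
D = 1 (D = -3 + 4 = 1)
T(F) = (1 + F)*(-6 + F) (T(F) = (F + 1)*(F - 6) = (1 + F)*(-6 + F))
4*T(7) = 4*(-6 + 7**2 - 5*7) = 4*(-6 + 49 - 35) = 4*8 = 32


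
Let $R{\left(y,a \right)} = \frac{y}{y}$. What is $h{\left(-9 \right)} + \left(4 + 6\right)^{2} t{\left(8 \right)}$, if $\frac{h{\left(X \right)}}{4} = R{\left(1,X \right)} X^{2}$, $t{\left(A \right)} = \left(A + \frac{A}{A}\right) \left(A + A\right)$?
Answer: $14724$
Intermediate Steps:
$t{\left(A \right)} = 2 A \left(1 + A\right)$ ($t{\left(A \right)} = \left(A + 1\right) 2 A = \left(1 + A\right) 2 A = 2 A \left(1 + A\right)$)
$R{\left(y,a \right)} = 1$
$h{\left(X \right)} = 4 X^{2}$ ($h{\left(X \right)} = 4 \cdot 1 X^{2} = 4 X^{2}$)
$h{\left(-9 \right)} + \left(4 + 6\right)^{2} t{\left(8 \right)} = 4 \left(-9\right)^{2} + \left(4 + 6\right)^{2} \cdot 2 \cdot 8 \left(1 + 8\right) = 4 \cdot 81 + 10^{2} \cdot 2 \cdot 8 \cdot 9 = 324 + 100 \cdot 144 = 324 + 14400 = 14724$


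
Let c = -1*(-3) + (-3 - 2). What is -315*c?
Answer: 630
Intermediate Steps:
c = -2 (c = 3 - 5 = -2)
-315*c = -315*(-2) = 630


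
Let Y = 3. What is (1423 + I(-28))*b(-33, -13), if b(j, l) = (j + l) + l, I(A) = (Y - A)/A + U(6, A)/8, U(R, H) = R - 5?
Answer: -4698347/56 ≈ -83899.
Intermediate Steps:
U(R, H) = -5 + R
I(A) = ⅛ + (3 - A)/A (I(A) = (3 - A)/A + (-5 + 6)/8 = (3 - A)/A + 1*(⅛) = (3 - A)/A + ⅛ = ⅛ + (3 - A)/A)
b(j, l) = j + 2*l
(1423 + I(-28))*b(-33, -13) = (1423 + (-7/8 + 3/(-28)))*(-33 + 2*(-13)) = (1423 + (-7/8 + 3*(-1/28)))*(-33 - 26) = (1423 + (-7/8 - 3/28))*(-59) = (1423 - 55/56)*(-59) = (79633/56)*(-59) = -4698347/56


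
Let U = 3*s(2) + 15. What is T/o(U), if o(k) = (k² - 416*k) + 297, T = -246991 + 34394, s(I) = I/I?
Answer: 30371/981 ≈ 30.959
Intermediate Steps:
s(I) = 1
T = -212597
U = 18 (U = 3*1 + 15 = 3 + 15 = 18)
o(k) = 297 + k² - 416*k
T/o(U) = -212597/(297 + 18² - 416*18) = -212597/(297 + 324 - 7488) = -212597/(-6867) = -212597*(-1/6867) = 30371/981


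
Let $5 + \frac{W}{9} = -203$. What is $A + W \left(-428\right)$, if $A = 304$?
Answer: $801520$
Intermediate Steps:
$W = -1872$ ($W = -45 + 9 \left(-203\right) = -45 - 1827 = -1872$)
$A + W \left(-428\right) = 304 - -801216 = 304 + 801216 = 801520$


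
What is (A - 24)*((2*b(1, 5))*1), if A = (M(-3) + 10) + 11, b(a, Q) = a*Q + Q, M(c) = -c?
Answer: 0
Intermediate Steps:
b(a, Q) = Q + Q*a (b(a, Q) = Q*a + Q = Q + Q*a)
A = 24 (A = (-1*(-3) + 10) + 11 = (3 + 10) + 11 = 13 + 11 = 24)
(A - 24)*((2*b(1, 5))*1) = (24 - 24)*((2*(5*(1 + 1)))*1) = 0*((2*(5*2))*1) = 0*((2*10)*1) = 0*(20*1) = 0*20 = 0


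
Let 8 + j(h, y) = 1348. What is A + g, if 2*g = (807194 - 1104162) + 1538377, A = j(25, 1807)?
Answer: 1244089/2 ≈ 6.2204e+5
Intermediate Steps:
j(h, y) = 1340 (j(h, y) = -8 + 1348 = 1340)
A = 1340
g = 1241409/2 (g = ((807194 - 1104162) + 1538377)/2 = (-296968 + 1538377)/2 = (1/2)*1241409 = 1241409/2 ≈ 6.2070e+5)
A + g = 1340 + 1241409/2 = 1244089/2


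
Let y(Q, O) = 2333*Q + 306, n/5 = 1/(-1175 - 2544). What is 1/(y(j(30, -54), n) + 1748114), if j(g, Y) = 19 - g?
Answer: 1/1722757 ≈ 5.8046e-7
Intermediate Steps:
n = -5/3719 (n = 5/(-1175 - 2544) = 5/(-3719) = 5*(-1/3719) = -5/3719 ≈ -0.0013444)
y(Q, O) = 306 + 2333*Q
1/(y(j(30, -54), n) + 1748114) = 1/((306 + 2333*(19 - 1*30)) + 1748114) = 1/((306 + 2333*(19 - 30)) + 1748114) = 1/((306 + 2333*(-11)) + 1748114) = 1/((306 - 25663) + 1748114) = 1/(-25357 + 1748114) = 1/1722757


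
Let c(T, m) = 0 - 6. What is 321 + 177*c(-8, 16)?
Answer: -741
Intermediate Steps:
c(T, m) = -6
321 + 177*c(-8, 16) = 321 + 177*(-6) = 321 - 1062 = -741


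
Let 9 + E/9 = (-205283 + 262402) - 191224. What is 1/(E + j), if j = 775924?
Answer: -1/431102 ≈ -2.3196e-6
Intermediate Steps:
E = -1207026 (E = -81 + 9*((-205283 + 262402) - 191224) = -81 + 9*(57119 - 191224) = -81 + 9*(-134105) = -81 - 1206945 = -1207026)
1/(E + j) = 1/(-1207026 + 775924) = 1/(-431102) = -1/431102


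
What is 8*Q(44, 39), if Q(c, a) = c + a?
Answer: 664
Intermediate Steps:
Q(c, a) = a + c
8*Q(44, 39) = 8*(39 + 44) = 8*83 = 664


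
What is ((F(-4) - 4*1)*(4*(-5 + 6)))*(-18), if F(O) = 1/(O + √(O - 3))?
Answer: 6912/23 + 72*I*√7/23 ≈ 300.52 + 8.2823*I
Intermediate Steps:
F(O) = 1/(O + √(-3 + O))
((F(-4) - 4*1)*(4*(-5 + 6)))*(-18) = ((1/(-4 + √(-3 - 4)) - 4*1)*(4*(-5 + 6)))*(-18) = ((1/(-4 + √(-7)) - 4)*(4*1))*(-18) = ((1/(-4 + I*√7) - 4)*4)*(-18) = ((-4 + 1/(-4 + I*√7))*4)*(-18) = (-16 + 4/(-4 + I*√7))*(-18) = 288 - 72/(-4 + I*√7)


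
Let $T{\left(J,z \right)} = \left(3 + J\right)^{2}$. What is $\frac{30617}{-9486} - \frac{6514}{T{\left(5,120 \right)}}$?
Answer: $- \frac{937519}{8928} \approx -105.01$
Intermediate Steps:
$\frac{30617}{-9486} - \frac{6514}{T{\left(5,120 \right)}} = \frac{30617}{-9486} - \frac{6514}{\left(3 + 5\right)^{2}} = 30617 \left(- \frac{1}{9486}\right) - \frac{6514}{8^{2}} = - \frac{1801}{558} - \frac{6514}{64} = - \frac{1801}{558} - \frac{3257}{32} = - \frac{937519}{8928}$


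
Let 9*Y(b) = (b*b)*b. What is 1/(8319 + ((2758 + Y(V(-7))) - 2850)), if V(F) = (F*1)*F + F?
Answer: 1/16459 ≈ 6.0757e-5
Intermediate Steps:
V(F) = F + F² (V(F) = F*F + F = F² + F = F + F²)
Y(b) = b³/9 (Y(b) = ((b*b)*b)/9 = (b²*b)/9 = b³/9)
1/(8319 + ((2758 + Y(V(-7))) - 2850)) = 1/(8319 + ((2758 + (-7*(1 - 7))³/9) - 2850)) = 1/(8319 + ((2758 + (-7*(-6))³/9) - 2850)) = 1/(8319 + ((2758 + (⅑)*42³) - 2850)) = 1/(8319 + ((2758 + (⅑)*74088) - 2850)) = 1/(8319 + ((2758 + 8232) - 2850)) = 1/(8319 + (10990 - 2850)) = 1/(8319 + 8140) = 1/16459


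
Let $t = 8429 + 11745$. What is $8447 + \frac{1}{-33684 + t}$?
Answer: $\frac{114118969}{13510} \approx 8447.0$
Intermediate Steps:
$t = 20174$
$8447 + \frac{1}{-33684 + t} = 8447 + \frac{1}{-33684 + 20174} = 8447 + \frac{1}{-13510} = 8447 - \frac{1}{13510} = \frac{114118969}{13510}$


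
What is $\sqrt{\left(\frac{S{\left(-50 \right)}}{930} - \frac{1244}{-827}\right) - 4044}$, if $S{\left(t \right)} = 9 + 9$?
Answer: $\frac{i \sqrt{66423523587215}}{128185} \approx 63.58 i$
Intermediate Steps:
$S{\left(t \right)} = 18$
$\sqrt{\left(\frac{S{\left(-50 \right)}}{930} - \frac{1244}{-827}\right) - 4044} = \sqrt{\left(\frac{18}{930} - \frac{1244}{-827}\right) - 4044} = \sqrt{\left(18 \cdot \frac{1}{930} - - \frac{1244}{827}\right) - 4044} = \sqrt{\left(\frac{3}{155} + \frac{1244}{827}\right) - 4044} = \sqrt{\frac{195301}{128185} - 4044} = \sqrt{- \frac{518184839}{128185}} = \frac{i \sqrt{66423523587215}}{128185}$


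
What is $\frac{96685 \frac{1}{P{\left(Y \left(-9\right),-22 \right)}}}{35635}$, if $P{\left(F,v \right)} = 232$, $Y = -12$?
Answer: $\frac{19337}{1653464} \approx 0.011695$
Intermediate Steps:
$\frac{96685 \frac{1}{P{\left(Y \left(-9\right),-22 \right)}}}{35635} = \frac{96685 \cdot \frac{1}{232}}{35635} = 96685 \cdot \frac{1}{232} \cdot \frac{1}{35635} = \frac{96685}{232} \cdot \frac{1}{35635} = \frac{19337}{1653464}$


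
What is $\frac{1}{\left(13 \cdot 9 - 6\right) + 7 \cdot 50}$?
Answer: $\frac{1}{461} \approx 0.0021692$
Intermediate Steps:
$\frac{1}{\left(13 \cdot 9 - 6\right) + 7 \cdot 50} = \frac{1}{\left(117 - 6\right) + 350} = \frac{1}{111 + 350} = \frac{1}{461}$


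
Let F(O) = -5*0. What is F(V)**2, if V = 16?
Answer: 0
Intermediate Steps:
F(O) = 0
F(V)**2 = 0**2 = 0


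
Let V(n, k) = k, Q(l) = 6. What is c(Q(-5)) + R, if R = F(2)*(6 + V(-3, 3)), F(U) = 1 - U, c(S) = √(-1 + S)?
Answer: -9 + √5 ≈ -6.7639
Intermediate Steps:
R = -9 (R = (1 - 1*2)*(6 + 3) = (1 - 2)*9 = -1*9 = -9)
c(Q(-5)) + R = √(-1 + 6) - 9 = √5 - 9 = -9 + √5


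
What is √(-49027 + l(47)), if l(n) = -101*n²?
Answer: 2*I*√68034 ≈ 521.67*I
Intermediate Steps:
√(-49027 + l(47)) = √(-49027 - 101*47²) = √(-49027 - 101*2209) = √(-49027 - 223109) = √(-272136) = 2*I*√68034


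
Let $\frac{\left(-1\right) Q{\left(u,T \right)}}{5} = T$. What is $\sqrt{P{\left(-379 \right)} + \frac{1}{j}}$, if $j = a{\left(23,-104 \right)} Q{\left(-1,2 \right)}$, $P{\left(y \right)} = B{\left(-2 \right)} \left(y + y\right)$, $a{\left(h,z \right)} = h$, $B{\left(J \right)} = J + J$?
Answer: $\frac{\sqrt{160392570}}{230} \approx 55.064$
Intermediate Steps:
$B{\left(J \right)} = 2 J$
$Q{\left(u,T \right)} = - 5 T$
$P{\left(y \right)} = - 8 y$ ($P{\left(y \right)} = 2 \left(-2\right) \left(y + y\right) = - 4 \cdot 2 y = - 8 y$)
$j = -230$ ($j = 23 \left(\left(-5\right) 2\right) = 23 \left(-10\right) = -230$)
$\sqrt{P{\left(-379 \right)} + \frac{1}{j}} = \sqrt{\left(-8\right) \left(-379\right) + \frac{1}{-230}} = \sqrt{3032 - \frac{1}{230}} = \sqrt{\frac{697359}{230}} = \frac{\sqrt{160392570}}{230}$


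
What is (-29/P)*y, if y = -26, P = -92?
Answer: -377/46 ≈ -8.1956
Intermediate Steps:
(-29/P)*y = -29/(-92)*(-26) = -29*(-1/92)*(-26) = (29/92)*(-26) = -377/46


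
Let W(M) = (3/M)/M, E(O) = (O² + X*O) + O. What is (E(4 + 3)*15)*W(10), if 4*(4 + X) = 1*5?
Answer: 1323/80 ≈ 16.538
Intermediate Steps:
X = -11/4 (X = -4 + (1*5)/4 = -4 + (¼)*5 = -4 + 5/4 = -11/4 ≈ -2.7500)
E(O) = O² - 7*O/4 (E(O) = (O² - 11*O/4) + O = O² - 7*O/4)
W(M) = 3/M²
(E(4 + 3)*15)*W(10) = (((4 + 3)*(-7 + 4*(4 + 3))/4)*15)*(3/10²) = (((¼)*7*(-7 + 4*7))*15)*(3*(1/100)) = (((¼)*7*(-7 + 28))*15)*(3/100) = (((¼)*7*21)*15)*(3/100) = ((147/4)*15)*(3/100) = (2205/4)*(3/100) = 1323/80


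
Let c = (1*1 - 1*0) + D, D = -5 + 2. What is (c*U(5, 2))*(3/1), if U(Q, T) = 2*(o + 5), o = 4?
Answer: -108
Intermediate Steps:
U(Q, T) = 18 (U(Q, T) = 2*(4 + 5) = 2*9 = 18)
D = -3
c = -2 (c = (1*1 - 1*0) - 3 = (1 + 0) - 3 = 1 - 3 = -2)
(c*U(5, 2))*(3/1) = (-2*18)*(3/1) = -108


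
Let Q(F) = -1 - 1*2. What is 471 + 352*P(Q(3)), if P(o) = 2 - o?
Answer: 2231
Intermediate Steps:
Q(F) = -3 (Q(F) = -1 - 2 = -3)
471 + 352*P(Q(3)) = 471 + 352*(2 - 1*(-3)) = 471 + 352*(2 + 3) = 471 + 352*5 = 471 + 1760 = 2231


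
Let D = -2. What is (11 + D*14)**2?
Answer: 289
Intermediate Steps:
(11 + D*14)**2 = (11 - 2*14)**2 = (11 - 28)**2 = (-17)**2 = 289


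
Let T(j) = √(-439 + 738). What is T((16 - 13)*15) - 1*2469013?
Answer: -2469013 + √299 ≈ -2.4690e+6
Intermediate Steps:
T(j) = √299
T((16 - 13)*15) - 1*2469013 = √299 - 1*2469013 = √299 - 2469013 = -2469013 + √299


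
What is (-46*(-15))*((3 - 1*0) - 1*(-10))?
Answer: 8970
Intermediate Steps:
(-46*(-15))*((3 - 1*0) - 1*(-10)) = 690*((3 + 0) + 10) = 690*(3 + 10) = 690*13 = 8970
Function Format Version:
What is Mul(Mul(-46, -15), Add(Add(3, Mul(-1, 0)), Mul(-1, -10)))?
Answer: 8970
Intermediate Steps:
Mul(Mul(-46, -15), Add(Add(3, Mul(-1, 0)), Mul(-1, -10))) = Mul(690, Add(Add(3, 0), 10)) = Mul(690, Add(3, 10)) = Mul(690, 13) = 8970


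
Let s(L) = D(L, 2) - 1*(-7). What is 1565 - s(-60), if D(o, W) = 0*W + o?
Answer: 1618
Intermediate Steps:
D(o, W) = o (D(o, W) = 0 + o = o)
s(L) = 7 + L (s(L) = L - 1*(-7) = L + 7 = 7 + L)
1565 - s(-60) = 1565 - (7 - 60) = 1565 - 1*(-53) = 1565 + 53 = 1618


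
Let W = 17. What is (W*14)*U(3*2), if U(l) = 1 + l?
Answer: 1666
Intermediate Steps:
(W*14)*U(3*2) = (17*14)*(1 + 3*2) = 238*(1 + 6) = 238*7 = 1666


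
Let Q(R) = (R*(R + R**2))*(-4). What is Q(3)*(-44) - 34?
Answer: 6302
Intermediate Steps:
Q(R) = -4*R*(R + R**2)
Q(3)*(-44) - 34 = (4*3**2*(-1 - 1*3))*(-44) - 34 = (4*9*(-1 - 3))*(-44) - 34 = (4*9*(-4))*(-44) - 34 = -144*(-44) - 34 = 6336 - 34 = 6302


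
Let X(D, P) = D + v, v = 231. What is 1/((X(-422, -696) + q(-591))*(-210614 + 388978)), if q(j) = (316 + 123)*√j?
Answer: -191/20321829567488 - 439*I*√591/20321829567488 ≈ -9.3988e-12 - 5.2516e-10*I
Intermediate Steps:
q(j) = 439*√j
X(D, P) = 231 + D (X(D, P) = D + 231 = 231 + D)
1/((X(-422, -696) + q(-591))*(-210614 + 388978)) = 1/(((231 - 422) + 439*√(-591))*(-210614 + 388978)) = 1/((-191 + 439*(I*√591))*178364) = 1/((-191 + 439*I*√591)*178364) = 1/(-34067524 + 78301796*I*√591)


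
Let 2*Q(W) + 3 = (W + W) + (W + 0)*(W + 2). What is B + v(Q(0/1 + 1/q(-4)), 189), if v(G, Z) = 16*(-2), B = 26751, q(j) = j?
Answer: 26719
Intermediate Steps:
Q(W) = -3/2 + W + W*(2 + W)/2 (Q(W) = -3/2 + ((W + W) + (W + 0)*(W + 2))/2 = -3/2 + (2*W + W*(2 + W))/2 = -3/2 + (W + W*(2 + W)/2) = -3/2 + W + W*(2 + W)/2)
v(G, Z) = -32
B + v(Q(0/1 + 1/q(-4)), 189) = 26751 - 32 = 26719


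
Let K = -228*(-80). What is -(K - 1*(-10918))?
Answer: -29158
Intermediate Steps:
K = 18240
-(K - 1*(-10918)) = -(18240 - 1*(-10918)) = -(18240 + 10918) = -1*29158 = -29158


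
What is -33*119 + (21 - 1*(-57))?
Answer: -3849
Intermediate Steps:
-33*119 + (21 - 1*(-57)) = -3927 + (21 + 57) = -3927 + 78 = -3849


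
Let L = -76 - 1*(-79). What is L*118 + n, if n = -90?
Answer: 264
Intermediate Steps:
L = 3 (L = -76 + 79 = 3)
L*118 + n = 3*118 - 90 = 354 - 90 = 264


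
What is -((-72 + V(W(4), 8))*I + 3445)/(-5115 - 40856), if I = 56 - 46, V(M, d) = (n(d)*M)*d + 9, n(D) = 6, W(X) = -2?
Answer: 1855/45971 ≈ 0.040352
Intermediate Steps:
V(M, d) = 9 + 6*M*d (V(M, d) = (6*M)*d + 9 = 6*M*d + 9 = 9 + 6*M*d)
I = 10
-((-72 + V(W(4), 8))*I + 3445)/(-5115 - 40856) = -((-72 + (9 + 6*(-2)*8))*10 + 3445)/(-5115 - 40856) = -((-72 + (9 - 96))*10 + 3445)/(-45971) = -((-72 - 87)*10 + 3445)*(-1)/45971 = -(-159*10 + 3445)*(-1)/45971 = -(-1590 + 3445)*(-1)/45971 = -1855*(-1)/45971 = -1*(-1855/45971) = 1855/45971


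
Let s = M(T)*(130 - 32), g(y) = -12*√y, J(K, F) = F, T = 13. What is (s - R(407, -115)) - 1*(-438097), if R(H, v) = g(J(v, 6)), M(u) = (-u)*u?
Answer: 421535 + 12*√6 ≈ 4.2156e+5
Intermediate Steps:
M(u) = -u²
R(H, v) = -12*√6
s = -16562 (s = (-1*13²)*(130 - 32) = -1*169*98 = -169*98 = -16562)
(s - R(407, -115)) - 1*(-438097) = (-16562 - (-12)*√6) - 1*(-438097) = (-16562 + 12*√6) + 438097 = 421535 + 12*√6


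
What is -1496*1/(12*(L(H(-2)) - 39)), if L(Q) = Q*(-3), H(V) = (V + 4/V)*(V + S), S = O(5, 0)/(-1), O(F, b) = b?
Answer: 374/189 ≈ 1.9788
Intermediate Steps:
S = 0 (S = 0/(-1) = 0*(-1) = 0)
H(V) = V*(V + 4/V) (H(V) = (V + 4/V)*(V + 0) = (V + 4/V)*V = V*(V + 4/V))
L(Q) = -3*Q
-1496*1/(12*(L(H(-2)) - 39)) = -1496*1/(12*(-3*(4 + (-2)²) - 39)) = -1496*1/(12*(-3*(4 + 4) - 39)) = -1496*1/(12*(-3*8 - 39)) = -1496*1/(12*(-24 - 39)) = -1496/((-63*12)) = -1496/(-756) = -1496*(-1/756) = 374/189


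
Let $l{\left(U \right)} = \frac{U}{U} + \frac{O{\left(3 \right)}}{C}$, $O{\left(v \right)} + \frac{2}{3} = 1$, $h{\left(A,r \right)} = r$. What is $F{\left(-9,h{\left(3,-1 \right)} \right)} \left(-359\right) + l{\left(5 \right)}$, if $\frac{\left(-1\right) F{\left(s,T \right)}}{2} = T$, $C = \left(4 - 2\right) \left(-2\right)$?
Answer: $- \frac{8605}{12} \approx -717.08$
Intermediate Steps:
$C = -4$ ($C = 2 \left(-2\right) = -4$)
$O{\left(v \right)} = \frac{1}{3}$ ($O{\left(v \right)} = - \frac{2}{3} + 1 = \frac{1}{3}$)
$F{\left(s,T \right)} = - 2 T$
$l{\left(U \right)} = \frac{11}{12}$ ($l{\left(U \right)} = \frac{U}{U} + \frac{1}{3 \left(-4\right)} = 1 + \frac{1}{3} \left(- \frac{1}{4}\right) = 1 - \frac{1}{12} = \frac{11}{12}$)
$F{\left(-9,h{\left(3,-1 \right)} \right)} \left(-359\right) + l{\left(5 \right)} = \left(-2\right) \left(-1\right) \left(-359\right) + \frac{11}{12} = 2 \left(-359\right) + \frac{11}{12} = -718 + \frac{11}{12} = - \frac{8605}{12}$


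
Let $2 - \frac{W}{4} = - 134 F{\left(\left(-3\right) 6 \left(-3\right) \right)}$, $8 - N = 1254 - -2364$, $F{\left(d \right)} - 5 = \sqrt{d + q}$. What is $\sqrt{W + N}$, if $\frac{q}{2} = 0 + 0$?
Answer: $\sqrt{-922 + 1608 \sqrt{6}} \approx 54.925$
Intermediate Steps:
$q = 0$ ($q = 2 \left(0 + 0\right) = 2 \cdot 0 = 0$)
$F{\left(d \right)} = 5 + \sqrt{d}$ ($F{\left(d \right)} = 5 + \sqrt{d + 0} = 5 + \sqrt{d}$)
$N = -3610$ ($N = 8 - \left(1254 - -2364\right) = 8 - \left(1254 + 2364\right) = 8 - 3618 = -3610$)
$W = 2688 + 1608 \sqrt{6}$ ($W = 8 - 4 \left(- 134 \left(5 + \sqrt{\left(-3\right) 6 \left(-3\right)}\right)\right) = 8 - 4 \left(- 134 \left(5 + \sqrt{\left(-18\right) \left(-3\right)}\right)\right) = 8 - 4 \left(- 134 \left(5 + \sqrt{54}\right)\right) = 8 - 4 \left(- 134 \left(5 + 3 \sqrt{6}\right)\right) = 8 - 4 \left(-670 - 402 \sqrt{6}\right) = 8 + \left(2680 + 1608 \sqrt{6}\right) = 2688 + 1608 \sqrt{6} \approx 6626.8$)
$\sqrt{W + N} = \sqrt{\left(2688 + 1608 \sqrt{6}\right) - 3610} = \sqrt{-922 + 1608 \sqrt{6}}$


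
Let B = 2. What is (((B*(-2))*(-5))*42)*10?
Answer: 8400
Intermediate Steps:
(((B*(-2))*(-5))*42)*10 = (((2*(-2))*(-5))*42)*10 = (-4*(-5)*42)*10 = (20*42)*10 = 840*10 = 8400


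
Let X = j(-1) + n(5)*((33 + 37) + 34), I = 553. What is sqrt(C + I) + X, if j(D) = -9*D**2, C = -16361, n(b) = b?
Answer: 511 + 8*I*sqrt(247) ≈ 511.0 + 125.73*I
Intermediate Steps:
X = 511 (X = -9*(-1)**2 + 5*((33 + 37) + 34) = -9*1 + 5*(70 + 34) = -9 + 5*104 = -9 + 520 = 511)
sqrt(C + I) + X = sqrt(-16361 + 553) + 511 = sqrt(-15808) + 511 = 8*I*sqrt(247) + 511 = 511 + 8*I*sqrt(247)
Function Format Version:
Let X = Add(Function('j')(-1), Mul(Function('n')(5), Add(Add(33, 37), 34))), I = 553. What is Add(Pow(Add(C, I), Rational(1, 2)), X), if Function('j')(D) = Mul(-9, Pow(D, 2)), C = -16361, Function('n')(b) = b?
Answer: Add(511, Mul(8, I, Pow(247, Rational(1, 2)))) ≈ Add(511.00, Mul(125.73, I))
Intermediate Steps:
X = 511 (X = Add(Mul(-9, Pow(-1, 2)), Mul(5, Add(Add(33, 37), 34))) = Add(Mul(-9, 1), Mul(5, Add(70, 34))) = Add(-9, Mul(5, 104)) = Add(-9, 520) = 511)
Add(Pow(Add(C, I), Rational(1, 2)), X) = Add(Pow(Add(-16361, 553), Rational(1, 2)), 511) = Add(Pow(-15808, Rational(1, 2)), 511) = Add(Mul(8, I, Pow(247, Rational(1, 2))), 511) = Add(511, Mul(8, I, Pow(247, Rational(1, 2))))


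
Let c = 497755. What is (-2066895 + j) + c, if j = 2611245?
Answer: 1042105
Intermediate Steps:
(-2066895 + j) + c = (-2066895 + 2611245) + 497755 = 544350 + 497755 = 1042105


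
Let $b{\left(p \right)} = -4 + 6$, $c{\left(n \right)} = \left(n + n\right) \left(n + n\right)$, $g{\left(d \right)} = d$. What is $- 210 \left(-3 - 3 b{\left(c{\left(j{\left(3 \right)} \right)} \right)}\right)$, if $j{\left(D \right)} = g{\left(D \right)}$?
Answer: $1890$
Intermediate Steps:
$j{\left(D \right)} = D$
$c{\left(n \right)} = 4 n^{2}$ ($c{\left(n \right)} = 2 n 2 n = 4 n^{2}$)
$b{\left(p \right)} = 2$
$- 210 \left(-3 - 3 b{\left(c{\left(j{\left(3 \right)} \right)} \right)}\right) = - 210 \left(-3 - 6\right) = \left(-210\right) \left(-9\right) = 1890$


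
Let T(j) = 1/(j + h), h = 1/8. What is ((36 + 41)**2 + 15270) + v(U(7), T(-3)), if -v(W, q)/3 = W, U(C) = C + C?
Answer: 21157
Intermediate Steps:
U(C) = 2*C
h = 1/8 ≈ 0.12500
T(j) = 1/(1/8 + j) (T(j) = 1/(j + 1/8) = 1/(1/8 + j))
v(W, q) = -3*W
((36 + 41)**2 + 15270) + v(U(7), T(-3)) = ((36 + 41)**2 + 15270) - 6*7 = (77**2 + 15270) - 3*14 = (5929 + 15270) - 42 = 21199 - 42 = 21157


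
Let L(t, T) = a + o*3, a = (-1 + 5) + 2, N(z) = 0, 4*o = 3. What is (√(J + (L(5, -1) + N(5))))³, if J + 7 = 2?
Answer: 13*√13/8 ≈ 5.8590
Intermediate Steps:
o = ¾ (o = (¼)*3 = ¾ ≈ 0.75000)
J = -5 (J = -7 + 2 = -5)
a = 6 (a = 4 + 2 = 6)
L(t, T) = 33/4 (L(t, T) = 6 + (¾)*3 = 6 + 9/4 = 33/4)
(√(J + (L(5, -1) + N(5))))³ = (√(-5 + (33/4 + 0)))³ = (√(-5 + 33/4))³ = (√(13/4))³ = (√13/2)³ = 13*√13/8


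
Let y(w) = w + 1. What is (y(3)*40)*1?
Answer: 160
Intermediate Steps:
y(w) = 1 + w
(y(3)*40)*1 = ((1 + 3)*40)*1 = (4*40)*1 = 160*1 = 160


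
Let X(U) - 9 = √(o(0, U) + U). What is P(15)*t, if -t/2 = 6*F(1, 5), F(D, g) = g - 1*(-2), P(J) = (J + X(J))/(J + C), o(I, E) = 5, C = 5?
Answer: -504/5 - 42*√5/5 ≈ -119.58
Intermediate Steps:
X(U) = 9 + √(5 + U)
P(J) = (9 + J + √(5 + J))/(5 + J) (P(J) = (J + (9 + √(5 + J)))/(J + 5) = (9 + J + √(5 + J))/(5 + J))
F(D, g) = 2 + g (F(D, g) = g + 2 = 2 + g)
t = -84 (t = -12*(2 + 5) = -12*7 = -2*42 = -84)
P(15)*t = ((9 + 15 + √(5 + 15))/(5 + 15))*(-84) = ((9 + 15 + √20)/20)*(-84) = ((9 + 15 + 2*√5)/20)*(-84) = ((24 + 2*√5)/20)*(-84) = (6/5 + √5/10)*(-84) = -504/5 - 42*√5/5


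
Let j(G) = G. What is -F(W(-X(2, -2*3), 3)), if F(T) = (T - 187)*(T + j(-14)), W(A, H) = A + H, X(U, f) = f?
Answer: -890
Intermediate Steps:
F(T) = (-187 + T)*(-14 + T) (F(T) = (T - 187)*(T - 14) = (-187 + T)*(-14 + T))
-F(W(-X(2, -2*3), 3)) = -(2618 + (-(-2)*3 + 3)**2 - 201*(-(-2)*3 + 3)) = -(2618 + (-1*(-6) + 3)**2 - 201*(-1*(-6) + 3)) = -(2618 + (6 + 3)**2 - 201*(6 + 3)) = -(2618 + 9**2 - 201*9) = -(2618 + 81 - 1809) = -1*890 = -890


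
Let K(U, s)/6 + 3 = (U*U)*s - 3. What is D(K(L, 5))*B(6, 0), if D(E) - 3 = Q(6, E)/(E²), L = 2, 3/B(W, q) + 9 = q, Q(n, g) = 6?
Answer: -3529/3528 ≈ -1.0003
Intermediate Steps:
B(W, q) = 3/(-9 + q)
K(U, s) = -36 + 6*s*U² (K(U, s) = -18 + 6*((U*U)*s - 3) = -18 + 6*(U²*s - 3) = -18 + 6*(s*U² - 3) = -18 + 6*(-3 + s*U²) = -18 + (-18 + 6*s*U²) = -36 + 6*s*U²)
D(E) = 3 + 6/E² (D(E) = 3 + 6/(E²) = 3 + 6/E²)
D(K(L, 5))*B(6, 0) = (3 + 6/(-36 + 6*5*2²)²)*(3/(-9 + 0)) = (3 + 6/(-36 + 6*5*4)²)*(3/(-9)) = (3 + 6/(-36 + 120)²)*(3*(-⅑)) = (3 + 6/84²)*(-⅓) = (3 + 6*(1/7056))*(-⅓) = (3 + 1/1176)*(-⅓) = (3529/1176)*(-⅓) = -3529/3528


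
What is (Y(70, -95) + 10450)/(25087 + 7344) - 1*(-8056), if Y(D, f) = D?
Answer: 261274656/32431 ≈ 8056.3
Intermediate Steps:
(Y(70, -95) + 10450)/(25087 + 7344) - 1*(-8056) = (70 + 10450)/(25087 + 7344) - 1*(-8056) = 10520/32431 + 8056 = 261274656/32431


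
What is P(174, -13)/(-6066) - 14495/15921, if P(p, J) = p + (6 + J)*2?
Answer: -1675445/1788459 ≈ -0.93681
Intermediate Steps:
P(p, J) = 12 + p + 2*J (P(p, J) = p + (12 + 2*J) = 12 + p + 2*J)
P(174, -13)/(-6066) - 14495/15921 = (12 + 174 + 2*(-13))/(-6066) - 14495/15921 = (12 + 174 - 26)*(-1/6066) - 14495*1/15921 = 160*(-1/6066) - 14495/15921 = -80/3033 - 14495/15921 = -1675445/1788459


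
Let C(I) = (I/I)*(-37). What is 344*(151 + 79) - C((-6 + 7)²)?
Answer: 79157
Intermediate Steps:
C(I) = -37 (C(I) = 1*(-37) = -37)
344*(151 + 79) - C((-6 + 7)²) = 344*(151 + 79) - 1*(-37) = 344*230 + 37 = 79120 + 37 = 79157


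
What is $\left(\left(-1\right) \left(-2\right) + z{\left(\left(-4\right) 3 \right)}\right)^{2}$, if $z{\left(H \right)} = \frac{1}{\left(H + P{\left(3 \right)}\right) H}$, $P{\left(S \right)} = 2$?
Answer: $\frac{58081}{14400} \approx 4.0334$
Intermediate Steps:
$z{\left(H \right)} = \frac{1}{H \left(2 + H\right)}$ ($z{\left(H \right)} = \frac{1}{\left(H + 2\right) H} = \frac{1}{\left(2 + H\right) H} = \frac{1}{H \left(2 + H\right)}$)
$\left(\left(-1\right) \left(-2\right) + z{\left(\left(-4\right) 3 \right)}\right)^{2} = \left(\left(-1\right) \left(-2\right) + \frac{1}{\left(-4\right) 3 \left(2 - 12\right)}\right)^{2} = \left(2 + \frac{1}{\left(-12\right) \left(2 - 12\right)}\right)^{2} = \left(2 - \frac{1}{12 \left(-10\right)}\right)^{2} = \left(2 - - \frac{1}{120}\right)^{2} = \left(2 + \frac{1}{120}\right)^{2} = \left(\frac{241}{120}\right)^{2} = \frac{58081}{14400}$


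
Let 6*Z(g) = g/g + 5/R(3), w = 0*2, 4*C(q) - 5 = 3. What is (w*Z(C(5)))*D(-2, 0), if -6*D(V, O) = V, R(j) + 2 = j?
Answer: 0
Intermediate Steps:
C(q) = 2 (C(q) = 5/4 + (¼)*3 = 5/4 + ¾ = 2)
R(j) = -2 + j
D(V, O) = -V/6
w = 0
Z(g) = 1 (Z(g) = (g/g + 5/(-2 + 3))/6 = (1 + 5/1)/6 = (1 + 5*1)/6 = (1 + 5)/6 = (⅙)*6 = 1)
(w*Z(C(5)))*D(-2, 0) = (0*1)*(-⅙*(-2)) = 0*(⅓) = 0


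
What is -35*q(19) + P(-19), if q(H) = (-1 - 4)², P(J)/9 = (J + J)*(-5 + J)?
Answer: 7333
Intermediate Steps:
P(J) = 18*J*(-5 + J) (P(J) = 9*((J + J)*(-5 + J)) = 9*((2*J)*(-5 + J)) = 9*(2*J*(-5 + J)) = 18*J*(-5 + J))
q(H) = 25 (q(H) = (-5)² = 25)
-35*q(19) + P(-19) = -35*25 + 18*(-19)*(-5 - 19) = -875 + 18*(-19)*(-24) = -875 + 8208 = 7333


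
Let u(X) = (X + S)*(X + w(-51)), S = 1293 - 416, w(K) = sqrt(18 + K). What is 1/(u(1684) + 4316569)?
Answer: 2876431/24821638039214 - 2561*I*sqrt(33)/74464914117642 ≈ 1.1588e-7 - 1.9757e-10*I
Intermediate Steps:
S = 877
u(X) = (877 + X)*(X + I*sqrt(33)) (u(X) = (X + 877)*(X + sqrt(18 - 51)) = (877 + X)*(X + sqrt(-33)) = (877 + X)*(X + I*sqrt(33)))
1/(u(1684) + 4316569) = 1/((1684**2 + 877*1684 + 877*I*sqrt(33) + I*1684*sqrt(33)) + 4316569) = 1/((2835856 + 1476868 + 877*I*sqrt(33) + 1684*I*sqrt(33)) + 4316569) = 1/((4312724 + 2561*I*sqrt(33)) + 4316569) = 1/(8629293 + 2561*I*sqrt(33))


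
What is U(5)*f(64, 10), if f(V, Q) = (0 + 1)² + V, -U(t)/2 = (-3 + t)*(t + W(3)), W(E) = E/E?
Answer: -1560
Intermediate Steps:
W(E) = 1
U(t) = -2*(1 + t)*(-3 + t) (U(t) = -2*(-3 + t)*(t + 1) = -2*(-3 + t)*(1 + t) = -2*(1 + t)*(-3 + t))
f(V, Q) = 1 + V (f(V, Q) = 1² + V = 1 + V)
U(5)*f(64, 10) = (6 - 2*5² + 4*5)*(1 + 64) = (6 - 2*25 + 20)*65 = (6 - 50 + 20)*65 = -24*65 = -1560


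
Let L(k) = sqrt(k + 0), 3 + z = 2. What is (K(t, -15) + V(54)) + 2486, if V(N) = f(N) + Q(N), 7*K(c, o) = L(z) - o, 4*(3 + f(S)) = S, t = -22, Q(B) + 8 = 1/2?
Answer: 17438/7 + I/7 ≈ 2491.1 + 0.14286*I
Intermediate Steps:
Q(B) = -15/2 (Q(B) = -8 + 1/2 = -15/2)
z = -1 (z = -3 + 2 = -1)
f(S) = -3 + S/4
L(k) = sqrt(k)
K(c, o) = -o/7 + I/7 (K(c, o) = (sqrt(-1) - o)/7 = (I - o)/7 = -o/7 + I/7)
V(N) = -21/2 + N/4 (V(N) = (-3 + N/4) - 15/2 = -21/2 + N/4)
(K(t, -15) + V(54)) + 2486 = ((-1/7*(-15) + I/7) + (-21/2 + (1/4)*54)) + 2486 = ((15/7 + I/7) + (-21/2 + 27/2)) + 2486 = ((15/7 + I/7) + 3) + 2486 = (36/7 + I/7) + 2486 = 17438/7 + I/7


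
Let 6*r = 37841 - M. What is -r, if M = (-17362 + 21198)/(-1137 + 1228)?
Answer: -163795/26 ≈ -6299.8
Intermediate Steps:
M = 548/13 (M = 3836/91 = 3836*(1/91) = 548/13 ≈ 42.154)
r = 163795/26 (r = (37841 - 1*548/13)/6 = (37841 - 548/13)/6 = (⅙)*(491385/13) = 163795/26 ≈ 6299.8)
-r = -1*163795/26 = -163795/26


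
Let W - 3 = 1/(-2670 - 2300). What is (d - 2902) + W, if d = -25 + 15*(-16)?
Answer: -15725081/4970 ≈ -3164.0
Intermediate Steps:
W = 14909/4970 (W = 3 + 1/(-2670 - 2300) = 3 + 1/(-4970) = 3 - 1/4970 = 14909/4970 ≈ 2.9998)
d = -265 (d = -25 - 240 = -265)
(d - 2902) + W = (-265 - 2902) + 14909/4970 = -3167 + 14909/4970 = -15725081/4970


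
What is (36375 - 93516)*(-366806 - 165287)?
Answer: 30404326113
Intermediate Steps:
(36375 - 93516)*(-366806 - 165287) = -57141*(-532093) = 30404326113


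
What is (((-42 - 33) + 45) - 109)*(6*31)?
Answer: -25854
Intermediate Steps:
(((-42 - 33) + 45) - 109)*(6*31) = ((-75 + 45) - 109)*186 = (-30 - 109)*186 = -139*186 = -25854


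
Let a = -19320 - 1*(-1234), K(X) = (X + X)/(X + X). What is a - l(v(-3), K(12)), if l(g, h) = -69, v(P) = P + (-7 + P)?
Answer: -18017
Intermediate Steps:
v(P) = -7 + 2*P
K(X) = 1 (K(X) = (2*X)/((2*X)) = (2*X)*(1/(2*X)) = 1)
a = -18086 (a = -19320 + 1234 = -18086)
a - l(v(-3), K(12)) = -18086 - 1*(-69) = -18086 + 69 = -18017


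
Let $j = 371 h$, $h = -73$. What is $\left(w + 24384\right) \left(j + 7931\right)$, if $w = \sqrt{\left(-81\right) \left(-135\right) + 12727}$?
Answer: $-467002368 - 19152 \sqrt{23662} \approx -4.6995 \cdot 10^{8}$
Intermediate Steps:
$j = -27083$ ($j = 371 \left(-73\right) = -27083$)
$w = \sqrt{23662}$ ($w = \sqrt{10935 + 12727} = \sqrt{23662} \approx 153.82$)
$\left(w + 24384\right) \left(j + 7931\right) = \left(\sqrt{23662} + 24384\right) \left(-27083 + 7931\right) = \left(24384 + \sqrt{23662}\right) \left(-19152\right) = -467002368 - 19152 \sqrt{23662}$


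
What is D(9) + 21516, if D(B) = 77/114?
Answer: 2452901/114 ≈ 21517.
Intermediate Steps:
D(B) = 77/114 (D(B) = 77*(1/114) = 77/114)
D(9) + 21516 = 77/114 + 21516 = 2452901/114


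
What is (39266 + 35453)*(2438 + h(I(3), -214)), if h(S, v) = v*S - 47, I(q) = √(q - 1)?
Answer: 178653129 - 15989866*√2 ≈ 1.5604e+8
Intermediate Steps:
I(q) = √(-1 + q)
h(S, v) = -47 + S*v (h(S, v) = S*v - 47 = -47 + S*v)
(39266 + 35453)*(2438 + h(I(3), -214)) = (39266 + 35453)*(2438 + (-47 + √(-1 + 3)*(-214))) = 74719*(2438 + (-47 + √2*(-214))) = 74719*(2438 + (-47 - 214*√2)) = 74719*(2391 - 214*√2) = 178653129 - 15989866*√2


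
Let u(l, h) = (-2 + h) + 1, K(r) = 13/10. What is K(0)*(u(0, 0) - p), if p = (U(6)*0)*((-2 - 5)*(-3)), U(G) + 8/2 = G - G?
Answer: -13/10 ≈ -1.3000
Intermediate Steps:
K(r) = 13/10 (K(r) = 13*(⅒) = 13/10)
U(G) = -4 (U(G) = -4 + (G - G) = -4 + 0 = -4)
u(l, h) = -1 + h
p = 0 (p = (-4*0)*((-2 - 5)*(-3)) = 0*(-7*(-3)) = 0*21 = 0)
K(0)*(u(0, 0) - p) = 13*((-1 + 0) - 1*0)/10 = 13*(-1 + 0)/10 = (13/10)*(-1) = -13/10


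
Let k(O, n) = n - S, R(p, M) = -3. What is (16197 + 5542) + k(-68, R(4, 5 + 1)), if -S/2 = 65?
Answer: 21866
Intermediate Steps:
S = -130 (S = -2*65 = -130)
k(O, n) = 130 + n (k(O, n) = n - 1*(-130) = n + 130 = 130 + n)
(16197 + 5542) + k(-68, R(4, 5 + 1)) = (16197 + 5542) + (130 - 3) = 21739 + 127 = 21866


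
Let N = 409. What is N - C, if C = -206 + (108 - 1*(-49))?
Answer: 458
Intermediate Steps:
C = -49 (C = -206 + (108 + 49) = -206 + 157 = -49)
N - C = 409 - 1*(-49) = 409 + 49 = 458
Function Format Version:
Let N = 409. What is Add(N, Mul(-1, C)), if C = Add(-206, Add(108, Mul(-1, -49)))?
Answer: 458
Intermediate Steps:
C = -49 (C = Add(-206, Add(108, 49)) = Add(-206, 157) = -49)
Add(N, Mul(-1, C)) = Add(409, Mul(-1, -49)) = Add(409, 49) = 458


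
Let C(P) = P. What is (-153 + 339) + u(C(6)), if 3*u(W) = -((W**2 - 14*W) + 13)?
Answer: 593/3 ≈ 197.67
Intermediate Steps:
u(W) = -13/3 - W**2/3 + 14*W/3 (u(W) = (-((W**2 - 14*W) + 13))/3 = (-(13 + W**2 - 14*W))/3 = (-13 - W**2 + 14*W)/3 = -13/3 - W**2/3 + 14*W/3)
(-153 + 339) + u(C(6)) = (-153 + 339) + (-13/3 - 1/3*6**2 + (14/3)*6) = 186 + (-13/3 - 1/3*36 + 28) = 186 + (-13/3 - 12 + 28) = 186 + 35/3 = 593/3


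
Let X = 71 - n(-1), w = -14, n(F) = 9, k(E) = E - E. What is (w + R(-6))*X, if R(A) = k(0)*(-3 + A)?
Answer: -868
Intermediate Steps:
k(E) = 0
R(A) = 0 (R(A) = 0*(-3 + A) = 0)
X = 62 (X = 71 - 1*9 = 71 - 9 = 62)
(w + R(-6))*X = (-14 + 0)*62 = -14*62 = -868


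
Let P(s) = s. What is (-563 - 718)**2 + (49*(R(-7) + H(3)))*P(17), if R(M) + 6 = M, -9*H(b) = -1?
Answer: 14672021/9 ≈ 1.6302e+6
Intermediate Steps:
H(b) = 1/9 (H(b) = -1/9*(-1) = 1/9)
R(M) = -6 + M
(-563 - 718)**2 + (49*(R(-7) + H(3)))*P(17) = (-563 - 718)**2 + (49*((-6 - 7) + 1/9))*17 = (-1281)**2 + (49*(-13 + 1/9))*17 = 1640961 + (49*(-116/9))*17 = 1640961 - 5684/9*17 = 1640961 - 96628/9 = 14672021/9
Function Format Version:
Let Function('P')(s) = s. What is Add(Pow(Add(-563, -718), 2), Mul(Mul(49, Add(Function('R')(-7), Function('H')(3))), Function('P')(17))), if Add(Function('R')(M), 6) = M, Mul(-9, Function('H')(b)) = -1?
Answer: Rational(14672021, 9) ≈ 1.6302e+6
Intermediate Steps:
Function('H')(b) = Rational(1, 9) (Function('H')(b) = Mul(Rational(-1, 9), -1) = Rational(1, 9))
Function('R')(M) = Add(-6, M)
Add(Pow(Add(-563, -718), 2), Mul(Mul(49, Add(Function('R')(-7), Function('H')(3))), Function('P')(17))) = Add(Pow(Add(-563, -718), 2), Mul(Mul(49, Add(Add(-6, -7), Rational(1, 9))), 17)) = Add(Pow(-1281, 2), Mul(Mul(49, Add(-13, Rational(1, 9))), 17)) = Add(1640961, Mul(Mul(49, Rational(-116, 9)), 17)) = Add(1640961, Mul(Rational(-5684, 9), 17)) = Add(1640961, Rational(-96628, 9)) = Rational(14672021, 9)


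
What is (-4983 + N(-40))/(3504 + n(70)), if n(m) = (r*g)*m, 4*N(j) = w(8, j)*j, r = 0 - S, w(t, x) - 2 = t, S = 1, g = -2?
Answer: -5083/3644 ≈ -1.3949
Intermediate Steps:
w(t, x) = 2 + t
r = -1 (r = 0 - 1*1 = 0 - 1 = -1)
N(j) = 5*j/2 (N(j) = ((2 + 8)*j)/4 = (10*j)/4 = 5*j/2)
n(m) = 2*m (n(m) = (-1*(-2))*m = 2*m)
(-4983 + N(-40))/(3504 + n(70)) = (-4983 + (5/2)*(-40))/(3504 + 2*70) = (-4983 - 100)/(3504 + 140) = -5083/3644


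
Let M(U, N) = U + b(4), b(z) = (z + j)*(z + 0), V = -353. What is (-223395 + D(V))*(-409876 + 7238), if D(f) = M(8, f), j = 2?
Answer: 89934431594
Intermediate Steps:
b(z) = z*(2 + z) (b(z) = (z + 2)*(z + 0) = (2 + z)*z = z*(2 + z))
M(U, N) = 24 + U (M(U, N) = U + 4*(2 + 4) = U + 4*6 = U + 24 = 24 + U)
D(f) = 32 (D(f) = 24 + 8 = 32)
(-223395 + D(V))*(-409876 + 7238) = (-223395 + 32)*(-409876 + 7238) = -223363*(-402638) = 89934431594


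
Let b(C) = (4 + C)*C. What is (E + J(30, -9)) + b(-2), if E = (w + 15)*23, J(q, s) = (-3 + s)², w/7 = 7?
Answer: 1612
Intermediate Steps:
b(C) = C*(4 + C)
w = 49 (w = 7*7 = 49)
E = 1472 (E = (49 + 15)*23 = 64*23 = 1472)
(E + J(30, -9)) + b(-2) = (1472 + (-3 - 9)²) - 2*(4 - 2) = (1472 + (-12)²) - 2*2 = (1472 + 144) - 4 = 1616 - 4 = 1612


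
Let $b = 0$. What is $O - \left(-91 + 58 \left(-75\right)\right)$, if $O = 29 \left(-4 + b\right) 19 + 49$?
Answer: $2286$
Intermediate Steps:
$O = -2155$ ($O = 29 \left(-4 + 0\right) 19 + 49 = 29 \left(\left(-4\right) 19\right) + 49 = 29 \left(-76\right) + 49 = -2204 + 49 = -2155$)
$O - \left(-91 + 58 \left(-75\right)\right) = -2155 - \left(-91 + 58 \left(-75\right)\right) = -2155 - \left(-91 - 4350\right) = -2155 - -4441 = -2155 + 4441 = 2286$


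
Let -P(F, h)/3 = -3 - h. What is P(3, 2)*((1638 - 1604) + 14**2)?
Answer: 3450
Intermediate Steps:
P(F, h) = 9 + 3*h (P(F, h) = -3*(-3 - h) = 9 + 3*h)
P(3, 2)*((1638 - 1604) + 14**2) = (9 + 3*2)*((1638 - 1604) + 14**2) = (9 + 6)*(34 + 196) = 15*230 = 3450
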